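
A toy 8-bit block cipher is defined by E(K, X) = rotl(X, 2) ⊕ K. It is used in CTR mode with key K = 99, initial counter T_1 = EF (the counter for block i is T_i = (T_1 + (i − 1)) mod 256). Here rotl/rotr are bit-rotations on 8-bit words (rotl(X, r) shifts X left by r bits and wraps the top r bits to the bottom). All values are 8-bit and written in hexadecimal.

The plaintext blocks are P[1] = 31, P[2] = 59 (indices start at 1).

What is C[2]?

CTR encryption: S_i = E(K, T_i) where T_i is the counter for block i; C_i = P_i ⊕ S_i.
C[1]: T = EF, S = E(K, T) = 26; 31 ⊕ 26 = 17.
C[2]: T = F0, S = E(K, T) = 5A; 59 ⊕ 5A = 03.

C[2] = 03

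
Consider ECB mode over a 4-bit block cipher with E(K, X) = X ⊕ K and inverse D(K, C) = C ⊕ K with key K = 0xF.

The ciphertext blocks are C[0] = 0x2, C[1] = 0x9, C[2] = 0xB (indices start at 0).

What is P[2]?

P[2] = 0x4

ECB decryption: P_i = D(K, C_i).
P[2]: D(K, 0xB) = 0x4.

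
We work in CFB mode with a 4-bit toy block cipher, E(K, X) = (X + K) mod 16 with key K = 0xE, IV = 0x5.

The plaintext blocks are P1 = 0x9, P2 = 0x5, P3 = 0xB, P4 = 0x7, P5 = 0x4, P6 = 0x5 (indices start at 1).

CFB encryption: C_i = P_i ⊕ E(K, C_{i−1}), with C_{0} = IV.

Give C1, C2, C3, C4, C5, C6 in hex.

C1: E(K, 0x5) = 0x3; 0x9 ⊕ 0x3 = 0xA.
C2: E(K, 0xA) = 0x8; 0x5 ⊕ 0x8 = 0xD.
C3: E(K, 0xD) = 0xB; 0xB ⊕ 0xB = 0x0.
C4: E(K, 0x0) = 0xE; 0x7 ⊕ 0xE = 0x9.
C5: E(K, 0x9) = 0x7; 0x4 ⊕ 0x7 = 0x3.
C6: E(K, 0x3) = 0x1; 0x5 ⊕ 0x1 = 0x4.

C1 = 0xA, C2 = 0xD, C3 = 0x0, C4 = 0x9, C5 = 0x3, C6 = 0x4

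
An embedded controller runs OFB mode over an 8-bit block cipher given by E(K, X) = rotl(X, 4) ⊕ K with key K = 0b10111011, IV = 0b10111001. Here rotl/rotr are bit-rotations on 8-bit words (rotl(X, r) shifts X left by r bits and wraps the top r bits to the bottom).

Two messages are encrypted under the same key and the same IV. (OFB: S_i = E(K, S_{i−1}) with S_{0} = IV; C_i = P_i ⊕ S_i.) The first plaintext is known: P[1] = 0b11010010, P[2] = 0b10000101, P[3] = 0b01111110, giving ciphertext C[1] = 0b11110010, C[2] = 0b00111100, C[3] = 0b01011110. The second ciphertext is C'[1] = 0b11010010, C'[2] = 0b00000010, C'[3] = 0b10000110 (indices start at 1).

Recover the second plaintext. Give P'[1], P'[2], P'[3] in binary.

P'[1] = 0b11110010, P'[2] = 0b10111011, P'[3] = 0b10100110

In OFB with a reused IV, both messages share the same keystream S_i, so C_i ⊕ C'_i = P_i ⊕ P'_i and thus P'_i = P_i ⊕ C_i ⊕ C'_i.
P'[1]: 0b11010010 ⊕ 0b11110010 ⊕ 0b11010010 = 0b11110010.
P'[2]: 0b10000101 ⊕ 0b00111100 ⊕ 0b00000010 = 0b10111011.
P'[3]: 0b01111110 ⊕ 0b01011110 ⊕ 0b10000110 = 0b10100110.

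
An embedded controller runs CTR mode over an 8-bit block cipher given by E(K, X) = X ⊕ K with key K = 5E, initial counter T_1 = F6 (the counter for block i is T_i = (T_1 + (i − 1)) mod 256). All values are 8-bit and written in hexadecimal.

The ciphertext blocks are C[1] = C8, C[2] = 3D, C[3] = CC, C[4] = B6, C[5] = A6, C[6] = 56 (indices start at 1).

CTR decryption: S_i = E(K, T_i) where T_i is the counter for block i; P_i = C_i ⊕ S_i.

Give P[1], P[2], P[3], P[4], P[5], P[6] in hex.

P[1] = 60, P[2] = 94, P[3] = 6A, P[4] = 11, P[5] = 02, P[6] = F3

P[1]: T = F6, S = E(K, T) = A8; C8 ⊕ A8 = 60.
P[2]: T = F7, S = E(K, T) = A9; 3D ⊕ A9 = 94.
P[3]: T = F8, S = E(K, T) = A6; CC ⊕ A6 = 6A.
P[4]: T = F9, S = E(K, T) = A7; B6 ⊕ A7 = 11.
P[5]: T = FA, S = E(K, T) = A4; A6 ⊕ A4 = 02.
P[6]: T = FB, S = E(K, T) = A5; 56 ⊕ A5 = F3.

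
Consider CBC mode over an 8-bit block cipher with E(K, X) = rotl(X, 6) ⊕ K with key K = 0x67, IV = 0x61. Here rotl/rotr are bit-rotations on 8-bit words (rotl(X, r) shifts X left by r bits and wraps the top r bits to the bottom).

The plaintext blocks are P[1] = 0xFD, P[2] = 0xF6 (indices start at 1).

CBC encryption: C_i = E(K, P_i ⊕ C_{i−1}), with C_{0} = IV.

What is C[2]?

C[1]: P[1] ⊕ 0x61 = 0x9C; E(K, 0x9C) = 0x40.
C[2]: P[2] ⊕ 0x40 = 0xB6; E(K, 0xB6) = 0xCA.

C[2] = 0xCA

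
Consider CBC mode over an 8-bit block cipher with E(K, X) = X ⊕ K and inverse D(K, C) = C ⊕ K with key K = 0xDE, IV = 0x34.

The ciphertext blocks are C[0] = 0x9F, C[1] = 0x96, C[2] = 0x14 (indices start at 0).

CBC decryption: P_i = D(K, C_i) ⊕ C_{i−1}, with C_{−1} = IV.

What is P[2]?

P[2] = 0x5C

P[2]: D(K, 0x14) = 0xCA; 0xCA ⊕ 0x96 = 0x5C.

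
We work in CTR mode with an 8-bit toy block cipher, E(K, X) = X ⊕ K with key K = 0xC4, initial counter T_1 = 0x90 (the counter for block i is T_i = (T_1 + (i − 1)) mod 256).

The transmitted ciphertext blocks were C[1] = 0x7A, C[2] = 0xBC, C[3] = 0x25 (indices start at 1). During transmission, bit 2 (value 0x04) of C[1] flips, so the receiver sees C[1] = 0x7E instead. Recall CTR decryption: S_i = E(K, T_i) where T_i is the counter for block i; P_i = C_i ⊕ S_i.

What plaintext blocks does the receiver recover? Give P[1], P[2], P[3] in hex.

Only C[1] changed, to 0x7E. In CTR, a change in C_i flips the same bit in P_i only; the keystream is unaffected. Decrypting the received ciphertext:
P[1]: T = 0x90, S = E(K, T) = 0x54; 0x7E ⊕ 0x54 = 0x2A.
P[2]: T = 0x91, S = E(K, T) = 0x55; 0xBC ⊕ 0x55 = 0xE9.
P[3]: T = 0x92, S = E(K, T) = 0x56; 0x25 ⊕ 0x56 = 0x73.
Blocks that differ from the original plaintext: P[1].

P[1] = 0x2A, P[2] = 0xE9, P[3] = 0x73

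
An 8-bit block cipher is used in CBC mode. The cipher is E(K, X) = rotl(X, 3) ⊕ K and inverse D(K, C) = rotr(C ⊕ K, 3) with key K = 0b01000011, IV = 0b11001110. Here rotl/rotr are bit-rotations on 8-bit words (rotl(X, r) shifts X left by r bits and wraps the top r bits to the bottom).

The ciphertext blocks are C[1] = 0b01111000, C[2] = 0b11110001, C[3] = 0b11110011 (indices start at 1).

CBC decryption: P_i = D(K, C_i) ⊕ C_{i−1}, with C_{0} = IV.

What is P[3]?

P[3] = 0b11100111

P[3]: D(K, 0b11110011) = 0b00010110; 0b00010110 ⊕ 0b11110001 = 0b11100111.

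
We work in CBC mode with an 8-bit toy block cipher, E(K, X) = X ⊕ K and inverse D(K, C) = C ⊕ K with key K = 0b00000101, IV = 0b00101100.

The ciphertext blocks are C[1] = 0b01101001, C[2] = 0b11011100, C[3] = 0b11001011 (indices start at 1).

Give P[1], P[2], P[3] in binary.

P[1] = 0b01000000, P[2] = 0b10110000, P[3] = 0b00010010

CBC decryption: P_i = D(K, C_i) ⊕ C_{i−1}, with C_{0} = IV.
P[1]: D(K, 0b01101001) = 0b01101100; 0b01101100 ⊕ 0b00101100 = 0b01000000.
P[2]: D(K, 0b11011100) = 0b11011001; 0b11011001 ⊕ 0b01101001 = 0b10110000.
P[3]: D(K, 0b11001011) = 0b11001110; 0b11001110 ⊕ 0b11011100 = 0b00010010.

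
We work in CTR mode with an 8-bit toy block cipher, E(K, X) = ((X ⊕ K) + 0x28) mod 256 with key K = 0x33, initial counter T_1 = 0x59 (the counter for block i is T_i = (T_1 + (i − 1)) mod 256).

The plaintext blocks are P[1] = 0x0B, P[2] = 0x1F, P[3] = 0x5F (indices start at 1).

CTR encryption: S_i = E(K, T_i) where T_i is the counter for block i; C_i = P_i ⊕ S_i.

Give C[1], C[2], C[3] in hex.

C[1]: T = 0x59, S = E(K, T) = 0x92; 0x0B ⊕ 0x92 = 0x99.
C[2]: T = 0x5A, S = E(K, T) = 0x91; 0x1F ⊕ 0x91 = 0x8E.
C[3]: T = 0x5B, S = E(K, T) = 0x90; 0x5F ⊕ 0x90 = 0xCF.

C[1] = 0x99, C[2] = 0x8E, C[3] = 0xCF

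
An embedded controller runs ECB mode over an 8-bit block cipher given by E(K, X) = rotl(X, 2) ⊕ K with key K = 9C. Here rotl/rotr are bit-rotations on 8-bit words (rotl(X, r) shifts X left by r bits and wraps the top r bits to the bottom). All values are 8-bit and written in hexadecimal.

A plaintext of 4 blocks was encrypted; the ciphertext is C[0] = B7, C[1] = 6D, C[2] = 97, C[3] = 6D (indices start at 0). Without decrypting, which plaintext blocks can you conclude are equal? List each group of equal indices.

ECB encrypts each block independently with the same key, so equal ciphertext blocks imply equal plaintext blocks.
C[1] = C[3] = 6D, so P[1] = P[3].

P[1] = P[3]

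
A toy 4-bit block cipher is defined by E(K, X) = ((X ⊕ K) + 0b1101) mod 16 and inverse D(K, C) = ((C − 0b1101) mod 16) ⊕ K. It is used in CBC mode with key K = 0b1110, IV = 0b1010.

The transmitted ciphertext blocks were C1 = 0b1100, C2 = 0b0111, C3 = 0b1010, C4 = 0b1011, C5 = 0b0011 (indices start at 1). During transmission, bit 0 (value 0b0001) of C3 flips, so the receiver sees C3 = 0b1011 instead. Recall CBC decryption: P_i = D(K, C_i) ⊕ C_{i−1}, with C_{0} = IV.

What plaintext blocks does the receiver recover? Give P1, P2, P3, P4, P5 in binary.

Only C3 changed, to 0b1011. In CBC, a change in C_i garbles P_i and flips the same bit in P_{i+1}. Decrypting the received ciphertext:
P1: D(K, 0b1100) = 0b0001; 0b0001 ⊕ 0b1010 = 0b1011.
P2: D(K, 0b0111) = 0b0100; 0b0100 ⊕ 0b1100 = 0b1000.
P3: D(K, 0b1011) = 0b0000; 0b0000 ⊕ 0b0111 = 0b0111.
P4: D(K, 0b1011) = 0b0000; 0b0000 ⊕ 0b1011 = 0b1011.
P5: D(K, 0b0011) = 0b1000; 0b1000 ⊕ 0b1011 = 0b0011.
Blocks that differ from the original plaintext: P3, P4.

P1 = 0b1011, P2 = 0b1000, P3 = 0b0111, P4 = 0b1011, P5 = 0b0011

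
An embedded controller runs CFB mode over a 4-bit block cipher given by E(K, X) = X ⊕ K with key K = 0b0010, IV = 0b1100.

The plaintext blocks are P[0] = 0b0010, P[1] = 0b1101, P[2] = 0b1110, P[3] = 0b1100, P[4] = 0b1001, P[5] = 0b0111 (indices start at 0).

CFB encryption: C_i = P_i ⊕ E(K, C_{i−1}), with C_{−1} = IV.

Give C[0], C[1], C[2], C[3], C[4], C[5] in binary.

C[0]: E(K, 0b1100) = 0b1110; 0b0010 ⊕ 0b1110 = 0b1100.
C[1]: E(K, 0b1100) = 0b1110; 0b1101 ⊕ 0b1110 = 0b0011.
C[2]: E(K, 0b0011) = 0b0001; 0b1110 ⊕ 0b0001 = 0b1111.
C[3]: E(K, 0b1111) = 0b1101; 0b1100 ⊕ 0b1101 = 0b0001.
C[4]: E(K, 0b0001) = 0b0011; 0b1001 ⊕ 0b0011 = 0b1010.
C[5]: E(K, 0b1010) = 0b1000; 0b0111 ⊕ 0b1000 = 0b1111.

C[0] = 0b1100, C[1] = 0b0011, C[2] = 0b1111, C[3] = 0b0001, C[4] = 0b1010, C[5] = 0b1111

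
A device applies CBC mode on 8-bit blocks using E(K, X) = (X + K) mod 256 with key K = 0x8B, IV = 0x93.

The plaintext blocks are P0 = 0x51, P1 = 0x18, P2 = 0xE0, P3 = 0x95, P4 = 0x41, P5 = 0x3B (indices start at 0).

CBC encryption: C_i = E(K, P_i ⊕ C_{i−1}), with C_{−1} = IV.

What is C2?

C2 = 0x8B

C0: P0 ⊕ 0x93 = 0xC2; E(K, 0xC2) = 0x4D.
C1: P1 ⊕ 0x4D = 0x55; E(K, 0x55) = 0xE0.
C2: P2 ⊕ 0xE0 = 0x00; E(K, 0x00) = 0x8B.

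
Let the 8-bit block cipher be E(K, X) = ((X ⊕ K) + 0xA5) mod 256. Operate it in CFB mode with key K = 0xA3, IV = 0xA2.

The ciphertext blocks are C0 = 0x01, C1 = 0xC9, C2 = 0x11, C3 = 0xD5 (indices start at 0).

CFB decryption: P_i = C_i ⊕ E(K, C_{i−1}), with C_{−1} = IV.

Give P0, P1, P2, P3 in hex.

P0: E(K, 0xA2) = 0xA6; 0x01 ⊕ 0xA6 = 0xA7.
P1: E(K, 0x01) = 0x47; 0xC9 ⊕ 0x47 = 0x8E.
P2: E(K, 0xC9) = 0x0F; 0x11 ⊕ 0x0F = 0x1E.
P3: E(K, 0x11) = 0x57; 0xD5 ⊕ 0x57 = 0x82.

P0 = 0xA7, P1 = 0x8E, P2 = 0x1E, P3 = 0x82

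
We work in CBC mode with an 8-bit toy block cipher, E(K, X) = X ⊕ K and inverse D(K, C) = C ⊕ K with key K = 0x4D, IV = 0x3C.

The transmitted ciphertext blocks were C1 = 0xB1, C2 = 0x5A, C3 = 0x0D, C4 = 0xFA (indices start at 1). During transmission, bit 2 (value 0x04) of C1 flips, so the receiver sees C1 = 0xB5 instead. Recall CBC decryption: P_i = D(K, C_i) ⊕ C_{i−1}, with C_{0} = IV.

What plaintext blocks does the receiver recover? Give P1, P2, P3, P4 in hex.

Only C1 changed, to 0xB5. In CBC, a change in C_i garbles P_i and flips the same bit in P_{i+1}. Decrypting the received ciphertext:
P1: D(K, 0xB5) = 0xF8; 0xF8 ⊕ 0x3C = 0xC4.
P2: D(K, 0x5A) = 0x17; 0x17 ⊕ 0xB5 = 0xA2.
P3: D(K, 0x0D) = 0x40; 0x40 ⊕ 0x5A = 0x1A.
P4: D(K, 0xFA) = 0xB7; 0xB7 ⊕ 0x0D = 0xBA.
Blocks that differ from the original plaintext: P1, P2.

P1 = 0xC4, P2 = 0xA2, P3 = 0x1A, P4 = 0xBA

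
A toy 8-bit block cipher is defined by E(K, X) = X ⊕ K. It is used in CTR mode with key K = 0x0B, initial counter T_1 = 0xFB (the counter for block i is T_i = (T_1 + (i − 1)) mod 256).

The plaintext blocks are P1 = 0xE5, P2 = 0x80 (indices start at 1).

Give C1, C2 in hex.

CTR encryption: S_i = E(K, T_i) where T_i is the counter for block i; C_i = P_i ⊕ S_i.
C1: T = 0xFB, S = E(K, T) = 0xF0; 0xE5 ⊕ 0xF0 = 0x15.
C2: T = 0xFC, S = E(K, T) = 0xF7; 0x80 ⊕ 0xF7 = 0x77.

C1 = 0x15, C2 = 0x77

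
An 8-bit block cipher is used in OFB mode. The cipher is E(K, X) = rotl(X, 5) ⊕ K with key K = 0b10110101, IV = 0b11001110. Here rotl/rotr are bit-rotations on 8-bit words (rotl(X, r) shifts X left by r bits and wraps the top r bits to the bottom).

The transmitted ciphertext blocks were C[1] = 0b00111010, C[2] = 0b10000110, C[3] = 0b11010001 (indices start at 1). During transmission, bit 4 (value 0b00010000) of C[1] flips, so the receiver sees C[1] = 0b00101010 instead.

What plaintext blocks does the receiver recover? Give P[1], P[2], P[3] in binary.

OFB decryption: S_i = E(K, S_{i−1}) with S_{0} = IV; P_i = C_i ⊕ S_i.
Only C[1] changed, to 0b00101010. In OFB, a change in C_i flips the same bit in P_i only; the keystream is unaffected. Decrypting the received ciphertext:
P[1]: S = E(K, 0b11001110) = 0b01101100; 0b00101010 ⊕ 0b01101100 = 0b01000110.
P[2]: S = E(K, 0b01101100) = 0b00111000; 0b10000110 ⊕ 0b00111000 = 0b10111110.
P[3]: S = E(K, 0b00111000) = 0b10110010; 0b11010001 ⊕ 0b10110010 = 0b01100011.
Blocks that differ from the original plaintext: P[1].

P[1] = 0b01000110, P[2] = 0b10111110, P[3] = 0b01100011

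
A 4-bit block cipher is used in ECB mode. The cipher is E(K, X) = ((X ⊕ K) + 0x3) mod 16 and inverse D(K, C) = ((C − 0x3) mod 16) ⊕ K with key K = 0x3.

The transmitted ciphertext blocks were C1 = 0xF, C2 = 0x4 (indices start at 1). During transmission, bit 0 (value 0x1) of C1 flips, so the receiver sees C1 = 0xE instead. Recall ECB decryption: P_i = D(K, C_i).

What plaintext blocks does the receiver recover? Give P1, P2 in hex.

P1 = 0x8, P2 = 0x2

Only C1 changed, to 0xE. In ECB, a change in C_i affects only P_i. Decrypting the received ciphertext:
P1: D(K, 0xE) = 0x8.
P2: D(K, 0x4) = 0x2.
Blocks that differ from the original plaintext: P1.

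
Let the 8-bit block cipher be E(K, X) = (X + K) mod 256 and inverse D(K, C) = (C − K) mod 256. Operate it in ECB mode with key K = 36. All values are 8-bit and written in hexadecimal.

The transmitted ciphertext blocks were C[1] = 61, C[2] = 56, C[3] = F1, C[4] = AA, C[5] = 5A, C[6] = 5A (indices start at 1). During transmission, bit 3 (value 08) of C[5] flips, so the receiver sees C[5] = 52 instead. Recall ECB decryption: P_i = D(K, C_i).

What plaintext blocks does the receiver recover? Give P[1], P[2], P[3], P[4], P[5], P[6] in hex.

P[1] = 2B, P[2] = 20, P[3] = BB, P[4] = 74, P[5] = 1C, P[6] = 24

Only C[5] changed, to 52. In ECB, a change in C_i affects only P_i. Decrypting the received ciphertext:
P[1]: D(K, 61) = 2B.
P[2]: D(K, 56) = 20.
P[3]: D(K, F1) = BB.
P[4]: D(K, AA) = 74.
P[5]: D(K, 52) = 1C.
P[6]: D(K, 5A) = 24.
Blocks that differ from the original plaintext: P[5].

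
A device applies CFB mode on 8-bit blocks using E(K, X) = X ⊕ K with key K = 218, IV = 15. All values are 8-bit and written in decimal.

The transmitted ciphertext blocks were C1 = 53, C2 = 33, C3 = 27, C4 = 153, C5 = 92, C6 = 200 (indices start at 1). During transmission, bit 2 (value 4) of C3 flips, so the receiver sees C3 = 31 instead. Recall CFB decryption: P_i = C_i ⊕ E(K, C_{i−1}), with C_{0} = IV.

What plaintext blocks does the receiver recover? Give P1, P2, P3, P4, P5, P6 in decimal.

P1 = 224, P2 = 206, P3 = 228, P4 = 92, P5 = 31, P6 = 78

Only C3 changed, to 31. In CFB, a change in C_i flips the same bit in P_i and garbles P_{i+1}. Decrypting the received ciphertext:
P1: E(K, 15) = 213; 53 ⊕ 213 = 224.
P2: E(K, 53) = 239; 33 ⊕ 239 = 206.
P3: E(K, 33) = 251; 31 ⊕ 251 = 228.
P4: E(K, 31) = 197; 153 ⊕ 197 = 92.
P5: E(K, 153) = 67; 92 ⊕ 67 = 31.
P6: E(K, 92) = 134; 200 ⊕ 134 = 78.
Blocks that differ from the original plaintext: P3, P4.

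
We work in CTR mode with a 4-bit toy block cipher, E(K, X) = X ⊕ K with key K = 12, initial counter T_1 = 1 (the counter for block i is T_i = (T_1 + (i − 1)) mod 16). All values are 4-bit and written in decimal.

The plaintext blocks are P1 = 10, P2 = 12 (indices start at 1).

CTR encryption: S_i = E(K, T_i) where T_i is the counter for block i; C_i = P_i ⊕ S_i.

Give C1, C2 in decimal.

C1 = 7, C2 = 2

C1: T = 1, S = E(K, T) = 13; 10 ⊕ 13 = 7.
C2: T = 2, S = E(K, T) = 14; 12 ⊕ 14 = 2.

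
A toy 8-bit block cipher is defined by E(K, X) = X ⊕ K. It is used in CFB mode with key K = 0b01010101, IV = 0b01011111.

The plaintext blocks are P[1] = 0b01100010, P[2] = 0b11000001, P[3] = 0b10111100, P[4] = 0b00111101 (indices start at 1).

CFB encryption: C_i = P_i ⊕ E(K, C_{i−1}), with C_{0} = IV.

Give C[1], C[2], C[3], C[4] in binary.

C[1]: E(K, 0b01011111) = 0b00001010; 0b01100010 ⊕ 0b00001010 = 0b01101000.
C[2]: E(K, 0b01101000) = 0b00111101; 0b11000001 ⊕ 0b00111101 = 0b11111100.
C[3]: E(K, 0b11111100) = 0b10101001; 0b10111100 ⊕ 0b10101001 = 0b00010101.
C[4]: E(K, 0b00010101) = 0b01000000; 0b00111101 ⊕ 0b01000000 = 0b01111101.

C[1] = 0b01101000, C[2] = 0b11111100, C[3] = 0b00010101, C[4] = 0b01111101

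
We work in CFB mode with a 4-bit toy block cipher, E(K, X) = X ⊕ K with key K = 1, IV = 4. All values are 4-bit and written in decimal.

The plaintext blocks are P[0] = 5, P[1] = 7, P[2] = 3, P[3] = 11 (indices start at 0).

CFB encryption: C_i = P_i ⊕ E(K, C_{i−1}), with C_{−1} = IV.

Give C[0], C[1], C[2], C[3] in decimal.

C[0] = 0, C[1] = 6, C[2] = 4, C[3] = 14

C[0]: E(K, 4) = 5; 5 ⊕ 5 = 0.
C[1]: E(K, 0) = 1; 7 ⊕ 1 = 6.
C[2]: E(K, 6) = 7; 3 ⊕ 7 = 4.
C[3]: E(K, 4) = 5; 11 ⊕ 5 = 14.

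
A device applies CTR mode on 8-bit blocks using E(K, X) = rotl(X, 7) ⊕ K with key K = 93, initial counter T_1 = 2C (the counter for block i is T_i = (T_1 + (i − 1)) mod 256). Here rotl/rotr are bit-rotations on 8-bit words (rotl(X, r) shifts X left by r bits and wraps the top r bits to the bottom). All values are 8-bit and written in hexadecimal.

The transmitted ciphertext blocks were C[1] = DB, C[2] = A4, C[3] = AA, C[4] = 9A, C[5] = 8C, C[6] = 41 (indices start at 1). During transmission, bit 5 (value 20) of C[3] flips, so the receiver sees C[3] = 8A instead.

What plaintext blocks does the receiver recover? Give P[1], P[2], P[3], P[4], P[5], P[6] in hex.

P[1] = 5E, P[2] = A1, P[3] = 0E, P[4] = 9E, P[5] = 07, P[6] = 4A

CTR decryption: S_i = E(K, T_i) where T_i is the counter for block i; P_i = C_i ⊕ S_i.
Only C[3] changed, to 8A. In CTR, a change in C_i flips the same bit in P_i only; the keystream is unaffected. Decrypting the received ciphertext:
P[1]: T = 2C, S = E(K, T) = 85; DB ⊕ 85 = 5E.
P[2]: T = 2D, S = E(K, T) = 05; A4 ⊕ 05 = A1.
P[3]: T = 2E, S = E(K, T) = 84; 8A ⊕ 84 = 0E.
P[4]: T = 2F, S = E(K, T) = 04; 9A ⊕ 04 = 9E.
P[5]: T = 30, S = E(K, T) = 8B; 8C ⊕ 8B = 07.
P[6]: T = 31, S = E(K, T) = 0B; 41 ⊕ 0B = 4A.
Blocks that differ from the original plaintext: P[3].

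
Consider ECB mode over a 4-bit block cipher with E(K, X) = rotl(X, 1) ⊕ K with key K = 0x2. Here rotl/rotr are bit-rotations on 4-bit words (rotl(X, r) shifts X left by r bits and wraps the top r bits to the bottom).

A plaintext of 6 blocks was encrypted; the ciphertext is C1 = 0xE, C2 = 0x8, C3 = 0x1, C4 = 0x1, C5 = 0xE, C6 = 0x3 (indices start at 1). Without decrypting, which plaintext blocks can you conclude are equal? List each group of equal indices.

ECB encrypts each block independently with the same key, so equal ciphertext blocks imply equal plaintext blocks.
C1 = C5 = 0xE, so P1 = P5.
C3 = C4 = 0x1, so P3 = P4.

P1 = P5; P3 = P4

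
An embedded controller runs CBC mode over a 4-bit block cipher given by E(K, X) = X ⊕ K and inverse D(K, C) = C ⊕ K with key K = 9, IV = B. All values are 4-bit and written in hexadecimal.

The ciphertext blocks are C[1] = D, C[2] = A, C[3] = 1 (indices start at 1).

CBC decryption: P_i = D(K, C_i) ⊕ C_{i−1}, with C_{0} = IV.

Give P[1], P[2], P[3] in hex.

P[1] = F, P[2] = E, P[3] = 2

P[1]: D(K, D) = 4; 4 ⊕ B = F.
P[2]: D(K, A) = 3; 3 ⊕ D = E.
P[3]: D(K, 1) = 8; 8 ⊕ A = 2.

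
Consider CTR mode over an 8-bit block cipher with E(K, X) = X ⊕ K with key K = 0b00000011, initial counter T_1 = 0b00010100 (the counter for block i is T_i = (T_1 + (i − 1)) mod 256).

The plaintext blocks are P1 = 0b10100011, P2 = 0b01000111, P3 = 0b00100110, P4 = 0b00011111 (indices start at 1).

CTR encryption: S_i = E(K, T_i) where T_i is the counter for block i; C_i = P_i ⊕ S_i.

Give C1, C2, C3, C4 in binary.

C1: T = 0b00010100, S = E(K, T) = 0b00010111; 0b10100011 ⊕ 0b00010111 = 0b10110100.
C2: T = 0b00010101, S = E(K, T) = 0b00010110; 0b01000111 ⊕ 0b00010110 = 0b01010001.
C3: T = 0b00010110, S = E(K, T) = 0b00010101; 0b00100110 ⊕ 0b00010101 = 0b00110011.
C4: T = 0b00010111, S = E(K, T) = 0b00010100; 0b00011111 ⊕ 0b00010100 = 0b00001011.

C1 = 0b10110100, C2 = 0b01010001, C3 = 0b00110011, C4 = 0b00001011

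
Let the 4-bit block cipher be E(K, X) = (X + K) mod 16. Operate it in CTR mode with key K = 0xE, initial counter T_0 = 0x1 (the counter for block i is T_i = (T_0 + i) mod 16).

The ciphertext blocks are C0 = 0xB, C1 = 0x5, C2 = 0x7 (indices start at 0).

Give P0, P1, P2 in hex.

P0 = 0x4, P1 = 0x5, P2 = 0x6

CTR decryption: S_i = E(K, T_i) where T_i is the counter for block i; P_i = C_i ⊕ S_i.
P0: T = 0x1, S = E(K, T) = 0xF; 0xB ⊕ 0xF = 0x4.
P1: T = 0x2, S = E(K, T) = 0x0; 0x5 ⊕ 0x0 = 0x5.
P2: T = 0x3, S = E(K, T) = 0x1; 0x7 ⊕ 0x1 = 0x6.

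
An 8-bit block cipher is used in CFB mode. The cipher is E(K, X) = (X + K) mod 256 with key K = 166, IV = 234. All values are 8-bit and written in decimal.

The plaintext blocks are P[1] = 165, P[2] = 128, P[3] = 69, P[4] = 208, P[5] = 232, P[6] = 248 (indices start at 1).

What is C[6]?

C[6] = 86

CFB encryption: C_i = P_i ⊕ E(K, C_{i−1}), with C_{0} = IV.
C[1]: E(K, 234) = 144; 165 ⊕ 144 = 53.
C[2]: E(K, 53) = 219; 128 ⊕ 219 = 91.
C[3]: E(K, 91) = 1; 69 ⊕ 1 = 68.
C[4]: E(K, 68) = 234; 208 ⊕ 234 = 58.
C[5]: E(K, 58) = 224; 232 ⊕ 224 = 8.
C[6]: E(K, 8) = 174; 248 ⊕ 174 = 86.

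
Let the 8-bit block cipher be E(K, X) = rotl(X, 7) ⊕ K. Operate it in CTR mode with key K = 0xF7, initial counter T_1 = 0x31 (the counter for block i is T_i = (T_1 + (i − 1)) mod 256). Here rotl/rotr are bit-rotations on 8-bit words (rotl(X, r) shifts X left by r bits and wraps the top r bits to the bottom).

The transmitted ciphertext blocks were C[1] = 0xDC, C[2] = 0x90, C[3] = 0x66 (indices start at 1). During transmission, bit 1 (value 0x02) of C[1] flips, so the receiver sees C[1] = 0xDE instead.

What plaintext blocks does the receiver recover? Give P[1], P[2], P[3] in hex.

P[1] = 0xB1, P[2] = 0x7E, P[3] = 0x08

CTR decryption: S_i = E(K, T_i) where T_i is the counter for block i; P_i = C_i ⊕ S_i.
Only C[1] changed, to 0xDE. In CTR, a change in C_i flips the same bit in P_i only; the keystream is unaffected. Decrypting the received ciphertext:
P[1]: T = 0x31, S = E(K, T) = 0x6F; 0xDE ⊕ 0x6F = 0xB1.
P[2]: T = 0x32, S = E(K, T) = 0xEE; 0x90 ⊕ 0xEE = 0x7E.
P[3]: T = 0x33, S = E(K, T) = 0x6E; 0x66 ⊕ 0x6E = 0x08.
Blocks that differ from the original plaintext: P[1].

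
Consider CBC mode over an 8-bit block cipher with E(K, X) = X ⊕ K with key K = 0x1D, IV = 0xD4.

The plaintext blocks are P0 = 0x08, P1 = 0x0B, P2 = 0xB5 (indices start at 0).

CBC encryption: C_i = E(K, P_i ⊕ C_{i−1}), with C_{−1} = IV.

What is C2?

C0: P0 ⊕ 0xD4 = 0xDC; E(K, 0xDC) = 0xC1.
C1: P1 ⊕ 0xC1 = 0xCA; E(K, 0xCA) = 0xD7.
C2: P2 ⊕ 0xD7 = 0x62; E(K, 0x62) = 0x7F.

C2 = 0x7F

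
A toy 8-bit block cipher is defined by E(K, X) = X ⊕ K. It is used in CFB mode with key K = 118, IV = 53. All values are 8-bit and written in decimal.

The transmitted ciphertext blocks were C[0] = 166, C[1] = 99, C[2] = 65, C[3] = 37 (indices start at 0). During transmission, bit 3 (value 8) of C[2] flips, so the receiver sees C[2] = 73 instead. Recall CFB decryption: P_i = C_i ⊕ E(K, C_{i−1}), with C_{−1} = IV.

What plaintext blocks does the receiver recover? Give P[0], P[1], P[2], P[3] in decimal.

P[0] = 229, P[1] = 179, P[2] = 92, P[3] = 26

Only C[2] changed, to 73. In CFB, a change in C_i flips the same bit in P_i and garbles P_{i+1}. Decrypting the received ciphertext:
P[0]: E(K, 53) = 67; 166 ⊕ 67 = 229.
P[1]: E(K, 166) = 208; 99 ⊕ 208 = 179.
P[2]: E(K, 99) = 21; 73 ⊕ 21 = 92.
P[3]: E(K, 73) = 63; 37 ⊕ 63 = 26.
Blocks that differ from the original plaintext: P[2], P[3].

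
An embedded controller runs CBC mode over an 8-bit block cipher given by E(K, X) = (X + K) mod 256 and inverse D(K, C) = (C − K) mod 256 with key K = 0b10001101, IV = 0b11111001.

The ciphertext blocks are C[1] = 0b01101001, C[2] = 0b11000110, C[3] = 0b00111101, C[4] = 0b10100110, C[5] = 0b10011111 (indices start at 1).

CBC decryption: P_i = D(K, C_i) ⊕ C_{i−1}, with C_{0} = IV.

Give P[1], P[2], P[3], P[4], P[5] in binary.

P[1]: D(K, 0b01101001) = 0b11011100; 0b11011100 ⊕ 0b11111001 = 0b00100101.
P[2]: D(K, 0b11000110) = 0b00111001; 0b00111001 ⊕ 0b01101001 = 0b01010000.
P[3]: D(K, 0b00111101) = 0b10110000; 0b10110000 ⊕ 0b11000110 = 0b01110110.
P[4]: D(K, 0b10100110) = 0b00011001; 0b00011001 ⊕ 0b00111101 = 0b00100100.
P[5]: D(K, 0b10011111) = 0b00010010; 0b00010010 ⊕ 0b10100110 = 0b10110100.

P[1] = 0b00100101, P[2] = 0b01010000, P[3] = 0b01110110, P[4] = 0b00100100, P[5] = 0b10110100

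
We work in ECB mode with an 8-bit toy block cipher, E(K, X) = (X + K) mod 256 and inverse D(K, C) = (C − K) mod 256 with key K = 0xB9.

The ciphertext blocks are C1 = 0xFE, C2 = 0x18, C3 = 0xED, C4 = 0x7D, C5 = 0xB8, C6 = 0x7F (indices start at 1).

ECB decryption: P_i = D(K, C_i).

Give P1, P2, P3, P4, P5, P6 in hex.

P1 = 0x45, P2 = 0x5F, P3 = 0x34, P4 = 0xC4, P5 = 0xFF, P6 = 0xC6

P1: D(K, 0xFE) = 0x45.
P2: D(K, 0x18) = 0x5F.
P3: D(K, 0xED) = 0x34.
P4: D(K, 0x7D) = 0xC4.
P5: D(K, 0xB8) = 0xFF.
P6: D(K, 0x7F) = 0xC6.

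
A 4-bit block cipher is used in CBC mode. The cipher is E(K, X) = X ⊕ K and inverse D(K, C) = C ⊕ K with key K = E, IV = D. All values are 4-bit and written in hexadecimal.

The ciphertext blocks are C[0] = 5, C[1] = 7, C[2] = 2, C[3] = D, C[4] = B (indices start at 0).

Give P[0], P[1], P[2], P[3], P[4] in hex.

P[0] = 6, P[1] = C, P[2] = B, P[3] = 1, P[4] = 8

CBC decryption: P_i = D(K, C_i) ⊕ C_{i−1}, with C_{−1} = IV.
P[0]: D(K, 5) = B; B ⊕ D = 6.
P[1]: D(K, 7) = 9; 9 ⊕ 5 = C.
P[2]: D(K, 2) = C; C ⊕ 7 = B.
P[3]: D(K, D) = 3; 3 ⊕ 2 = 1.
P[4]: D(K, B) = 5; 5 ⊕ D = 8.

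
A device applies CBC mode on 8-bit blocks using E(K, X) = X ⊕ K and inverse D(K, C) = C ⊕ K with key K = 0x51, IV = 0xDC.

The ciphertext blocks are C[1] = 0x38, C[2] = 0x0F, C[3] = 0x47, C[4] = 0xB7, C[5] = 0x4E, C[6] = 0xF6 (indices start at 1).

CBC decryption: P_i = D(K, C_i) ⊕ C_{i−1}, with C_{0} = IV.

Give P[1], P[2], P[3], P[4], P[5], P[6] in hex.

P[1]: D(K, 0x38) = 0x69; 0x69 ⊕ 0xDC = 0xB5.
P[2]: D(K, 0x0F) = 0x5E; 0x5E ⊕ 0x38 = 0x66.
P[3]: D(K, 0x47) = 0x16; 0x16 ⊕ 0x0F = 0x19.
P[4]: D(K, 0xB7) = 0xE6; 0xE6 ⊕ 0x47 = 0xA1.
P[5]: D(K, 0x4E) = 0x1F; 0x1F ⊕ 0xB7 = 0xA8.
P[6]: D(K, 0xF6) = 0xA7; 0xA7 ⊕ 0x4E = 0xE9.

P[1] = 0xB5, P[2] = 0x66, P[3] = 0x19, P[4] = 0xA1, P[5] = 0xA8, P[6] = 0xE9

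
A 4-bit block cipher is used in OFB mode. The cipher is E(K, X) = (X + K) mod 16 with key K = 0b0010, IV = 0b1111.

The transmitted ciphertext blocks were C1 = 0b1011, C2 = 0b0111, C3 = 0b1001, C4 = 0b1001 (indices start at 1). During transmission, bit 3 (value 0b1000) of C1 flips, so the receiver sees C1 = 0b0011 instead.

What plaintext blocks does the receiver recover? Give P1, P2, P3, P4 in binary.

P1 = 0b0010, P2 = 0b0100, P3 = 0b1100, P4 = 0b1110

OFB decryption: S_i = E(K, S_{i−1}) with S_{0} = IV; P_i = C_i ⊕ S_i.
Only C1 changed, to 0b0011. In OFB, a change in C_i flips the same bit in P_i only; the keystream is unaffected. Decrypting the received ciphertext:
P1: S = E(K, 0b1111) = 0b0001; 0b0011 ⊕ 0b0001 = 0b0010.
P2: S = E(K, 0b0001) = 0b0011; 0b0111 ⊕ 0b0011 = 0b0100.
P3: S = E(K, 0b0011) = 0b0101; 0b1001 ⊕ 0b0101 = 0b1100.
P4: S = E(K, 0b0101) = 0b0111; 0b1001 ⊕ 0b0111 = 0b1110.
Blocks that differ from the original plaintext: P1.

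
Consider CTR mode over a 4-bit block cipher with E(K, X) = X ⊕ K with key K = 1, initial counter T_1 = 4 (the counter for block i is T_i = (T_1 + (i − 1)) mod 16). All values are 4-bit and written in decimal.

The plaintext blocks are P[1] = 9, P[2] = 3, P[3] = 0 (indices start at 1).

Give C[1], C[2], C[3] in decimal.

CTR encryption: S_i = E(K, T_i) where T_i is the counter for block i; C_i = P_i ⊕ S_i.
C[1]: T = 4, S = E(K, T) = 5; 9 ⊕ 5 = 12.
C[2]: T = 5, S = E(K, T) = 4; 3 ⊕ 4 = 7.
C[3]: T = 6, S = E(K, T) = 7; 0 ⊕ 7 = 7.

C[1] = 12, C[2] = 7, C[3] = 7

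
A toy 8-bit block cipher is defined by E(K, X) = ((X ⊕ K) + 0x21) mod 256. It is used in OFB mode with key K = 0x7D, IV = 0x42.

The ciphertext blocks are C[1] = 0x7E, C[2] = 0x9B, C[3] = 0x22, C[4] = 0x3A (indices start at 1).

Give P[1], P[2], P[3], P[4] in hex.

OFB decryption: S_i = E(K, S_{i−1}) with S_{0} = IV; P_i = C_i ⊕ S_i.
P[1]: S = E(K, 0x42) = 0x60; 0x7E ⊕ 0x60 = 0x1E.
P[2]: S = E(K, 0x60) = 0x3E; 0x9B ⊕ 0x3E = 0xA5.
P[3]: S = E(K, 0x3E) = 0x64; 0x22 ⊕ 0x64 = 0x46.
P[4]: S = E(K, 0x64) = 0x3A; 0x3A ⊕ 0x3A = 0x00.

P[1] = 0x1E, P[2] = 0xA5, P[3] = 0x46, P[4] = 0x00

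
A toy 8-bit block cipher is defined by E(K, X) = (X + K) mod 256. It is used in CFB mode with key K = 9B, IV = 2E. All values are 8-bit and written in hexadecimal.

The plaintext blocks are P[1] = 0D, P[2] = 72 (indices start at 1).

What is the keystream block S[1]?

C9

CFB encryption: C_i = P_i ⊕ E(K, C_{i−1}), with C_{0} = IV.
C[1]: E(K, 2E) = C9; 0D ⊕ C9 = C4.
So S[1] = C9.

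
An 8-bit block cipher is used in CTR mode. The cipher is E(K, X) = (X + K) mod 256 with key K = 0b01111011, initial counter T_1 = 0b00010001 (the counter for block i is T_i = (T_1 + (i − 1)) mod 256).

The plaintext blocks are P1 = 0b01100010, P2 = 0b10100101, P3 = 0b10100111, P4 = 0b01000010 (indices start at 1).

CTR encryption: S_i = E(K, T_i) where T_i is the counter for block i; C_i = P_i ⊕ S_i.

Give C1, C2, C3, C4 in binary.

C1 = 0b11101110, C2 = 0b00101000, C3 = 0b00101001, C4 = 0b11001101

C1: T = 0b00010001, S = E(K, T) = 0b10001100; 0b01100010 ⊕ 0b10001100 = 0b11101110.
C2: T = 0b00010010, S = E(K, T) = 0b10001101; 0b10100101 ⊕ 0b10001101 = 0b00101000.
C3: T = 0b00010011, S = E(K, T) = 0b10001110; 0b10100111 ⊕ 0b10001110 = 0b00101001.
C4: T = 0b00010100, S = E(K, T) = 0b10001111; 0b01000010 ⊕ 0b10001111 = 0b11001101.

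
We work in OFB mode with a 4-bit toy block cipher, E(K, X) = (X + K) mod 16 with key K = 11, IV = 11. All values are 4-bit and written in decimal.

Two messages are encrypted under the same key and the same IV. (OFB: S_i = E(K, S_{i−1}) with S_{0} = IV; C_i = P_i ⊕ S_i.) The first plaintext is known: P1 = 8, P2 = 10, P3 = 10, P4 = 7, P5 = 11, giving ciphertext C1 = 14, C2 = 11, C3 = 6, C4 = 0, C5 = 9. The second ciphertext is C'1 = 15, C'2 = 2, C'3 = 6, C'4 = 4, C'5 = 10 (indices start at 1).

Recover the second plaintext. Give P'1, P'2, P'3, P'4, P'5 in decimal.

P'1 = 9, P'2 = 3, P'3 = 10, P'4 = 3, P'5 = 8

In OFB with a reused IV, both messages share the same keystream S_i, so C_i ⊕ C'_i = P_i ⊕ P'_i and thus P'_i = P_i ⊕ C_i ⊕ C'_i.
P'1: 8 ⊕ 14 ⊕ 15 = 9.
P'2: 10 ⊕ 11 ⊕ 2 = 3.
P'3: 10 ⊕ 6 ⊕ 6 = 10.
P'4: 7 ⊕ 0 ⊕ 4 = 3.
P'5: 11 ⊕ 9 ⊕ 10 = 8.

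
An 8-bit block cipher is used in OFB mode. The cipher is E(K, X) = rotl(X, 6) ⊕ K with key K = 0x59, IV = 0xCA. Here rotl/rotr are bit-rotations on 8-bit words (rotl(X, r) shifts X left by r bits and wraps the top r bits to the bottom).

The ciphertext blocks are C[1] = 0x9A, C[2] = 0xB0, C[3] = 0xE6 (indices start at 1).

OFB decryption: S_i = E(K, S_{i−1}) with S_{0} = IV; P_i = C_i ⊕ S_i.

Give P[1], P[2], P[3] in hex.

P[1] = 0x71, P[2] = 0x13, P[3] = 0x57

P[1]: S = E(K, 0xCA) = 0xEB; 0x9A ⊕ 0xEB = 0x71.
P[2]: S = E(K, 0xEB) = 0xA3; 0xB0 ⊕ 0xA3 = 0x13.
P[3]: S = E(K, 0xA3) = 0xB1; 0xE6 ⊕ 0xB1 = 0x57.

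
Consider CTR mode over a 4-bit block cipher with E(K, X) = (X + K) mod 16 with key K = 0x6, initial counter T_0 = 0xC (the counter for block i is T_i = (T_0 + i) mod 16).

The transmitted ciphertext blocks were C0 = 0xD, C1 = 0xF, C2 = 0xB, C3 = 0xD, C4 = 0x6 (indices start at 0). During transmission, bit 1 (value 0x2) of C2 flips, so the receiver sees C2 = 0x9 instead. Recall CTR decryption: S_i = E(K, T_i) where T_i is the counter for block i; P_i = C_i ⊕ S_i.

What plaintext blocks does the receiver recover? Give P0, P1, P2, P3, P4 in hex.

P0 = 0xF, P1 = 0xC, P2 = 0xD, P3 = 0x8, P4 = 0x0

Only C2 changed, to 0x9. In CTR, a change in C_i flips the same bit in P_i only; the keystream is unaffected. Decrypting the received ciphertext:
P0: T = 0xC, S = E(K, T) = 0x2; 0xD ⊕ 0x2 = 0xF.
P1: T = 0xD, S = E(K, T) = 0x3; 0xF ⊕ 0x3 = 0xC.
P2: T = 0xE, S = E(K, T) = 0x4; 0x9 ⊕ 0x4 = 0xD.
P3: T = 0xF, S = E(K, T) = 0x5; 0xD ⊕ 0x5 = 0x8.
P4: T = 0x0, S = E(K, T) = 0x6; 0x6 ⊕ 0x6 = 0x0.
Blocks that differ from the original plaintext: P2.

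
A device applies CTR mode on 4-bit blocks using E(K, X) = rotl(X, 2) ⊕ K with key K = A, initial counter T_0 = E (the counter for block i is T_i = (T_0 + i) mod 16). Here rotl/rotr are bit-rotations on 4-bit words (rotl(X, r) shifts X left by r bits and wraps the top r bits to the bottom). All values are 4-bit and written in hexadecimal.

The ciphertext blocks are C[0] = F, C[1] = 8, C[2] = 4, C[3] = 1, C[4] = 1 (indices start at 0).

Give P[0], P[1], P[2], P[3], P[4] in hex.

P[0] = E, P[1] = D, P[2] = E, P[3] = F, P[4] = 3

CTR decryption: S_i = E(K, T_i) where T_i is the counter for block i; P_i = C_i ⊕ S_i.
P[0]: T = E, S = E(K, T) = 1; F ⊕ 1 = E.
P[1]: T = F, S = E(K, T) = 5; 8 ⊕ 5 = D.
P[2]: T = 0, S = E(K, T) = A; 4 ⊕ A = E.
P[3]: T = 1, S = E(K, T) = E; 1 ⊕ E = F.
P[4]: T = 2, S = E(K, T) = 2; 1 ⊕ 2 = 3.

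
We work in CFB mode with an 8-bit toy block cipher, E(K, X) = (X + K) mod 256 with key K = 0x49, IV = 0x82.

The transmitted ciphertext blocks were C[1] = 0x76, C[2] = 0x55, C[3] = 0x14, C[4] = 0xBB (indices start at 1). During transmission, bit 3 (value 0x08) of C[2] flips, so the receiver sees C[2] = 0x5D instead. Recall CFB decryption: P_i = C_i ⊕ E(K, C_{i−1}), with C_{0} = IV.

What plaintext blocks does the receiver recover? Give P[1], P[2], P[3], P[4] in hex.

P[1] = 0xBD, P[2] = 0xE2, P[3] = 0xB2, P[4] = 0xE6

Only C[2] changed, to 0x5D. In CFB, a change in C_i flips the same bit in P_i and garbles P_{i+1}. Decrypting the received ciphertext:
P[1]: E(K, 0x82) = 0xCB; 0x76 ⊕ 0xCB = 0xBD.
P[2]: E(K, 0x76) = 0xBF; 0x5D ⊕ 0xBF = 0xE2.
P[3]: E(K, 0x5D) = 0xA6; 0x14 ⊕ 0xA6 = 0xB2.
P[4]: E(K, 0x14) = 0x5D; 0xBB ⊕ 0x5D = 0xE6.
Blocks that differ from the original plaintext: P[2], P[3].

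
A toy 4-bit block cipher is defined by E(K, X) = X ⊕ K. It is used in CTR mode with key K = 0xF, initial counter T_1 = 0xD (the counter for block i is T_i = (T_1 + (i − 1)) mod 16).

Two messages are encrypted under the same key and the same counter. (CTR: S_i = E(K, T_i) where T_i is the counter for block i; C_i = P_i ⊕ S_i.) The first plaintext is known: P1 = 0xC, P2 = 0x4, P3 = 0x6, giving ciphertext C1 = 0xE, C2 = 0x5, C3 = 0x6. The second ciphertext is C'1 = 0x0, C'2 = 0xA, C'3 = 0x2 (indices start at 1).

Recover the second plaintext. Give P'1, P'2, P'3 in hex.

P'1 = 0x2, P'2 = 0xB, P'3 = 0x2

In CTR with a reused counter, both messages share the same keystream S_i, so C_i ⊕ C'_i = P_i ⊕ P'_i and thus P'_i = P_i ⊕ C_i ⊕ C'_i.
P'1: 0xC ⊕ 0xE ⊕ 0x0 = 0x2.
P'2: 0x4 ⊕ 0x5 ⊕ 0xA = 0xB.
P'3: 0x6 ⊕ 0x6 ⊕ 0x2 = 0x2.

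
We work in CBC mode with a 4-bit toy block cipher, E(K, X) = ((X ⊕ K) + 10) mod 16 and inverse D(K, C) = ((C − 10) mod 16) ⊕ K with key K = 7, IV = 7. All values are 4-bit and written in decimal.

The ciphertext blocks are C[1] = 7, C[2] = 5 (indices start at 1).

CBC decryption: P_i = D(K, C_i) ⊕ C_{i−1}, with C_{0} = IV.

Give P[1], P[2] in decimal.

P[1] = 13, P[2] = 11

P[1]: D(K, 7) = 10; 10 ⊕ 7 = 13.
P[2]: D(K, 5) = 12; 12 ⊕ 7 = 11.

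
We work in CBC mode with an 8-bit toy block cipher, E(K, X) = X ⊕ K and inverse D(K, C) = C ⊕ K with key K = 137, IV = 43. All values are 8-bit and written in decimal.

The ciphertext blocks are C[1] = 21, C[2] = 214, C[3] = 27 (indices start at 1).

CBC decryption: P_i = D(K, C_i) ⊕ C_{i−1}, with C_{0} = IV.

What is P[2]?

P[2]: D(K, 214) = 95; 95 ⊕ 21 = 74.

P[2] = 74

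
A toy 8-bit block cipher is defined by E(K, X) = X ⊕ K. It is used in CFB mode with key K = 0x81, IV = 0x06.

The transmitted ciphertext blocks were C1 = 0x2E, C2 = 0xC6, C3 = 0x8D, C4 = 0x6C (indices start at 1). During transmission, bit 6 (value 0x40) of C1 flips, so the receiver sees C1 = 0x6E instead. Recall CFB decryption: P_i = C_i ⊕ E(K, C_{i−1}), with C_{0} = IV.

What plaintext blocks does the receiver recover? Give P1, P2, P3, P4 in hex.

Only C1 changed, to 0x6E. In CFB, a change in C_i flips the same bit in P_i and garbles P_{i+1}. Decrypting the received ciphertext:
P1: E(K, 0x06) = 0x87; 0x6E ⊕ 0x87 = 0xE9.
P2: E(K, 0x6E) = 0xEF; 0xC6 ⊕ 0xEF = 0x29.
P3: E(K, 0xC6) = 0x47; 0x8D ⊕ 0x47 = 0xCA.
P4: E(K, 0x8D) = 0x0C; 0x6C ⊕ 0x0C = 0x60.
Blocks that differ from the original plaintext: P1, P2.

P1 = 0xE9, P2 = 0x29, P3 = 0xCA, P4 = 0x60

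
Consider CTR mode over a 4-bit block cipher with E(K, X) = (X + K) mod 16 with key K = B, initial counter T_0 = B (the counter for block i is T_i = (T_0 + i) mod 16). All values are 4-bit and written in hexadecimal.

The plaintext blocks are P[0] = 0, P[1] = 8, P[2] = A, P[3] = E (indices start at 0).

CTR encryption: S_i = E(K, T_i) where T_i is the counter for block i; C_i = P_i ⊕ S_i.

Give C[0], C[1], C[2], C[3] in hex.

C[0]: T = B, S = E(K, T) = 6; 0 ⊕ 6 = 6.
C[1]: T = C, S = E(K, T) = 7; 8 ⊕ 7 = F.
C[2]: T = D, S = E(K, T) = 8; A ⊕ 8 = 2.
C[3]: T = E, S = E(K, T) = 9; E ⊕ 9 = 7.

C[0] = 6, C[1] = F, C[2] = 2, C[3] = 7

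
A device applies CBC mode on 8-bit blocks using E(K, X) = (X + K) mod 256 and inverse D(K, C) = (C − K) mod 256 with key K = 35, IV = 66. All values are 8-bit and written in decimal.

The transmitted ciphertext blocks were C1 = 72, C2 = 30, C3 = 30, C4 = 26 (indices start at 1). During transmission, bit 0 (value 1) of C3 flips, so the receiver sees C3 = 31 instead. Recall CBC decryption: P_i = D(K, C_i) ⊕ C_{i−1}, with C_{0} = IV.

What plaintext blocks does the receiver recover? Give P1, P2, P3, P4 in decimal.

Only C3 changed, to 31. In CBC, a change in C_i garbles P_i and flips the same bit in P_{i+1}. Decrypting the received ciphertext:
P1: D(K, 72) = 37; 37 ⊕ 66 = 103.
P2: D(K, 30) = 251; 251 ⊕ 72 = 179.
P3: D(K, 31) = 252; 252 ⊕ 30 = 226.
P4: D(K, 26) = 247; 247 ⊕ 31 = 232.
Blocks that differ from the original plaintext: P3, P4.

P1 = 103, P2 = 179, P3 = 226, P4 = 232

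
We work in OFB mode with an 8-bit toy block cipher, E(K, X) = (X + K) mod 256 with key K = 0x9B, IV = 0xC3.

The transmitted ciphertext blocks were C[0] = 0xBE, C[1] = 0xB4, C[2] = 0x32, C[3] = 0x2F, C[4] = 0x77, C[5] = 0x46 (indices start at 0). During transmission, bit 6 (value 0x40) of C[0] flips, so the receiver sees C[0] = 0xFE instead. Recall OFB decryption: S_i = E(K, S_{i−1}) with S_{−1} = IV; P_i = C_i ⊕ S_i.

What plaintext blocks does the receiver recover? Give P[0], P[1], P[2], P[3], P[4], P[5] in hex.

Only C[0] changed, to 0xFE. In OFB, a change in C_i flips the same bit in P_i only; the keystream is unaffected. Decrypting the received ciphertext:
P[0]: S = E(K, 0xC3) = 0x5E; 0xFE ⊕ 0x5E = 0xA0.
P[1]: S = E(K, 0x5E) = 0xF9; 0xB4 ⊕ 0xF9 = 0x4D.
P[2]: S = E(K, 0xF9) = 0x94; 0x32 ⊕ 0x94 = 0xA6.
P[3]: S = E(K, 0x94) = 0x2F; 0x2F ⊕ 0x2F = 0x00.
P[4]: S = E(K, 0x2F) = 0xCA; 0x77 ⊕ 0xCA = 0xBD.
P[5]: S = E(K, 0xCA) = 0x65; 0x46 ⊕ 0x65 = 0x23.
Blocks that differ from the original plaintext: P[0].

P[0] = 0xA0, P[1] = 0x4D, P[2] = 0xA6, P[3] = 0x00, P[4] = 0xBD, P[5] = 0x23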